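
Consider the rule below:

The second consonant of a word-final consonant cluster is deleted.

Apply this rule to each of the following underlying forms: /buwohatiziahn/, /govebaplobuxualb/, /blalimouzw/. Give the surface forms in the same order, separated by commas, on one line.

buwohatiziah, govebaplobuxual, blalimouz

/buwohatiziahn/: /n/ is the second consonant of a word-final cluster /hn/, so it deletes. → [buwohatiziah].
/govebaplobuxualb/: /b/ is the second consonant of a word-final cluster /lb/, so it deletes. → [govebaplobuxual].
/blalimouzw/: /w/ is the second consonant of a word-final cluster /zw/, so it deletes. → [blalimouz].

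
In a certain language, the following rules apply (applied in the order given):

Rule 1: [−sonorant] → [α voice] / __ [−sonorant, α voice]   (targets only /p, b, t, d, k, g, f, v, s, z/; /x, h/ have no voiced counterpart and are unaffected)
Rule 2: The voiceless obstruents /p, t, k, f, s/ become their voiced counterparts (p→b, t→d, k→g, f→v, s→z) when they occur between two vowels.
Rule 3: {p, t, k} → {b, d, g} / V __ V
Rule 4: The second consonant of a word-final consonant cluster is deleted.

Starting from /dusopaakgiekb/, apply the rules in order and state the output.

duzobaaggieg

Rule 1 (regressive voicing assimilation): /k/ precedes the voiced obstruent /g/, so it voices to [g] by assimilation. /k/ precedes the voiced obstruent /b/, so it voices to [g] by assimilation. /dusopaakgiekb/ → dusopaaggiegb.
Rule 2 (intervocalic voicing): /s/ is a voiceless obstruent between vowels /u/ and /o/, so it voices to [z]. /p/ is a voiceless obstruent between vowels /o/ and /a/, so it voices to [b]. /dusopaaggiegb/ → duzobaaggiegb.
Rule 3 (intervocalic voicing): no segment meets the environment; /duzobaaggiegb/ is unchanged.
Rule 4 (final cluster simplification): /b/ is the second consonant of a word-final cluster /gb/, so it deletes. /duzobaaggiegb/ → duzobaaggieg.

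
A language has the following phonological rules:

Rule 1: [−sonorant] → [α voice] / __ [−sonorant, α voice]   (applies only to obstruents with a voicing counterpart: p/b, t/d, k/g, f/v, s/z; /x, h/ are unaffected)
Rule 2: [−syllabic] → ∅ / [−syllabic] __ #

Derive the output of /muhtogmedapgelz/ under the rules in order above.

Rule 1 (regressive voicing assimilation): /p/ precedes the voiced obstruent /g/, so it voices to [b] by assimilation. /muhtogmedapgelz/ → muhtogmedabgelz.
Rule 2 (final cluster simplification): /z/ is the second consonant of a word-final cluster /lz/, so it deletes. /muhtogmedabgelz/ → muhtogmedabgel.

muhtogmedabgel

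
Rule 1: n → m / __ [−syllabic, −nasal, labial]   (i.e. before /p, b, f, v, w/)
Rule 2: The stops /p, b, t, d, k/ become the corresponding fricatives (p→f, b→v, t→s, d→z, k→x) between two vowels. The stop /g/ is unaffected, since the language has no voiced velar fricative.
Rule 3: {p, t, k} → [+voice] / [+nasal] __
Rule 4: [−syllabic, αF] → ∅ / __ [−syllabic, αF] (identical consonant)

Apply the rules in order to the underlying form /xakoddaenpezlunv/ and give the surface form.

xaxodaembezlumv

Rule 1 (nasal place assimilation): /n/ precedes the labial consonant /p/, so it assimilates in place to [m]. /n/ precedes the labial consonant /v/, so it assimilates in place to [m]. /xakoddaenpezlunv/ → xakoddaempezlumv.
Rule 2 (intervocalic spirantization): /k/ is a stop between vowels /a/ and /o/, so it spirantizes to the fricative [x]. /xakoddaempezlumv/ → xaxoddaempezlumv.
Rule 3 (post-nasal voicing): /p/ is a voiceless stop immediately after the nasal /m/, so it voices to [b]. /xaxoddaempezlumv/ → xaxoddaembezlumv.
Rule 4 (degemination): /dd/ is a geminate; the first /d/ deletes. /xaxoddaembezlumv/ → xaxodaembezlumv.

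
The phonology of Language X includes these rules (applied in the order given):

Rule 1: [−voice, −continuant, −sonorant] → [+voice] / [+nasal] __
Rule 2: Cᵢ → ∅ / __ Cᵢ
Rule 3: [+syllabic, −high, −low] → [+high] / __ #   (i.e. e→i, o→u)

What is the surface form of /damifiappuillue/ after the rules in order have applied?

Rule 1 (post-nasal voicing): no segment meets the environment; /damifiappuillue/ is unchanged.
Rule 2 (degemination): /pp/ is a geminate; the first /p/ deletes. /ll/ is a geminate; the first /l/ deletes. /damifiappuillue/ → damifiapuilue.
Rule 3 (final vowel raising): /e/ is a mid vowel in word-final position, so it raises to [i]. /damifiapuilue/ → damifiapuilui.

damifiapuilui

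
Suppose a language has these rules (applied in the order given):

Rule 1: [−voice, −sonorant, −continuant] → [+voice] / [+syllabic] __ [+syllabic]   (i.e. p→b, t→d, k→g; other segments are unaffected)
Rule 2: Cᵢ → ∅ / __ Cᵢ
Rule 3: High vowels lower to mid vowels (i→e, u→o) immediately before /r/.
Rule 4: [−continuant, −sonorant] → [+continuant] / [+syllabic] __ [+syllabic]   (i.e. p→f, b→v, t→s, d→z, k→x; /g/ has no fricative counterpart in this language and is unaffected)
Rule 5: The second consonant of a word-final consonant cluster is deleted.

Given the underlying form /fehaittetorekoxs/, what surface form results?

Rule 1 (intervocalic voicing): /t/ is a voiceless stop between vowels /e/ and /o/, so it voices to [d]. /k/ is a voiceless stop between vowels /e/ and /o/, so it voices to [g]. /fehaittetorekoxs/ → fehaittedoregoxs.
Rule 2 (degemination): /tt/ is a geminate; the first /t/ deletes. /fehaittedoregoxs/ → fehaitedoregoxs.
Rule 3 (pre-rhotic lowering): no segment meets the environment; /fehaitedoregoxs/ is unchanged.
Rule 4 (intervocalic spirantization): /t/ is a stop between vowels /i/ and /e/, so it spirantizes to the fricative [s]. /d/ is a stop between vowels /e/ and /o/, so it spirantizes to the fricative [z]. /fehaitedoregoxs/ → fehaisezoregoxs.
Rule 5 (final cluster simplification): /s/ is the second consonant of a word-final cluster /xs/, so it deletes. /fehaisezoregoxs/ → fehaisezoregox.

fehaisezoregox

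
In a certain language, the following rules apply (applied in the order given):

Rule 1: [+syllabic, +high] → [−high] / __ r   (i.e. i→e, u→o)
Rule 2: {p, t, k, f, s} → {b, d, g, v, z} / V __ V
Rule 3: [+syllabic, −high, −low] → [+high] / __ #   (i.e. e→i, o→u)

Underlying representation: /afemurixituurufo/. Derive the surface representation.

avemorixiduoruvu

Rule 1 (pre-rhotic lowering): /u/ is a high vowel immediately before /r/, so it lowers to [o]. /u/ is a high vowel immediately before /r/, so it lowers to [o]. /afemurixituurufo/ → afemorixituorufo.
Rule 2 (intervocalic voicing): /f/ is a voiceless obstruent between vowels /a/ and /e/, so it voices to [v]. /t/ is a voiceless obstruent between vowels /i/ and /u/, so it voices to [d]. /f/ is a voiceless obstruent between vowels /u/ and /o/, so it voices to [v]. /afemorixituorufo/ → avemorixiduoruvo.
Rule 3 (final vowel raising): /o/ is a mid vowel in word-final position, so it raises to [u]. /avemorixiduoruvo/ → avemorixiduoruvu.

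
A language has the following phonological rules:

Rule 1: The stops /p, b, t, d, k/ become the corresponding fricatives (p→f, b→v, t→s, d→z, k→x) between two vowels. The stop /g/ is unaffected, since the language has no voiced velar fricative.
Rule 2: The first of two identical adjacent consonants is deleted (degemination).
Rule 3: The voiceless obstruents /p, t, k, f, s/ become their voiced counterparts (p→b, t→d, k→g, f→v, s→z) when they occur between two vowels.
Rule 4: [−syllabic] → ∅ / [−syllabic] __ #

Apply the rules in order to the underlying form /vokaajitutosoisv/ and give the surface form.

voxaajizuzozois

Rule 1 (intervocalic spirantization): /k/ is a stop between vowels /o/ and /a/, so it spirantizes to the fricative [x]. /t/ is a stop between vowels /i/ and /u/, so it spirantizes to the fricative [s]. /t/ is a stop between vowels /u/ and /o/, so it spirantizes to the fricative [s]. /vokaajitutosoisv/ → voxaajisusosoisv.
Rule 2 (degemination): no segment meets the environment; /voxaajisusosoisv/ is unchanged.
Rule 3 (intervocalic voicing): /s/ is a voiceless obstruent between vowels /i/ and /u/, so it voices to [z]. /s/ is a voiceless obstruent between vowels /u/ and /o/, so it voices to [z]. /s/ is a voiceless obstruent between vowels /o/ and /o/, so it voices to [z]. /voxaajisusosoisv/ → voxaajizuzozoisv.
Rule 4 (final cluster simplification): /v/ is the second consonant of a word-final cluster /sv/, so it deletes. /voxaajizuzozoisv/ → voxaajizuzozois.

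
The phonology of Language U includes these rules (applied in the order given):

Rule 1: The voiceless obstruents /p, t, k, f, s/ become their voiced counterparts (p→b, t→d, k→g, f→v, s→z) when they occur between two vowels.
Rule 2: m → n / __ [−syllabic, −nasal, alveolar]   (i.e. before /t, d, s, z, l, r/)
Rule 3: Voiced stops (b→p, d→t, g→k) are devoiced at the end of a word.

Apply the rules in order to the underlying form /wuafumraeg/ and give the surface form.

Rule 1 (intervocalic voicing): /f/ is a voiceless obstruent between vowels /a/ and /u/, so it voices to [v]. /wuafumraeg/ → wuavumraeg.
Rule 2 (nasal place assimilation): /m/ precedes the alveolar consonant /r/, so it assimilates in place to [n]. /wuavumraeg/ → wuavunraeg.
Rule 3 (final devoicing): /g/ is a voiced stop in word-final position, so it devoices to [k]. /wuavunraeg/ → wuavunraek.

wuavunraek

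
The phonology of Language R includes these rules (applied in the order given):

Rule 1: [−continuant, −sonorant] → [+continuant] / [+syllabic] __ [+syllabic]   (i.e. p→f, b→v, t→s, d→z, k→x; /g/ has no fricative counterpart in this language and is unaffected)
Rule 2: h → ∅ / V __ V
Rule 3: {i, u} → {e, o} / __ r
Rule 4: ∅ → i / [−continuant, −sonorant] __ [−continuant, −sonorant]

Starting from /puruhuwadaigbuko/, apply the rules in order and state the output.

poruuwazaigibuxo

Rule 1 (intervocalic spirantization): /d/ is a stop between vowels /a/ and /a/, so it spirantizes to the fricative [z]. /k/ is a stop between vowels /u/ and /o/, so it spirantizes to the fricative [x]. /puruhuwadaigbuko/ → puruhuwazaigbuxo.
Rule 2 (intervocalic h-deletion): /h/ occurs between vowels /u/ and /u/, so it deletes. /puruhuwazaigbuxo/ → puruuwazaigbuxo.
Rule 3 (pre-rhotic lowering): /u/ is a high vowel immediately before /r/, so it lowers to [o]. /puruuwazaigbuxo/ → poruuwazaigbuxo.
Rule 4 (stop-cluster i-epenthesis): /g/ and /b/ form a stop–stop cluster, so [i] is inserted between them. /poruuwazaigbuxo/ → poruuwazaigibuxo.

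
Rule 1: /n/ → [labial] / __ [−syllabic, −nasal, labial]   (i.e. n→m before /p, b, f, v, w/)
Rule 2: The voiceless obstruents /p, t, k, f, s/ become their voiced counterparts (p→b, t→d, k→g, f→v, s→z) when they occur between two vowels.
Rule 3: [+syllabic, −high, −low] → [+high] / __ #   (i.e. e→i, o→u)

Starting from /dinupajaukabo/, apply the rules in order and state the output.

Rule 1 (nasal place assimilation): no segment meets the environment; /dinupajaukabo/ is unchanged.
Rule 2 (intervocalic voicing): /p/ is a voiceless obstruent between vowels /u/ and /a/, so it voices to [b]. /k/ is a voiceless obstruent between vowels /u/ and /a/, so it voices to [g]. /dinupajaukabo/ → dinubajaugabo.
Rule 3 (final vowel raising): /o/ is a mid vowel in word-final position, so it raises to [u]. /dinubajaugabo/ → dinubajaugabu.

dinubajaugabu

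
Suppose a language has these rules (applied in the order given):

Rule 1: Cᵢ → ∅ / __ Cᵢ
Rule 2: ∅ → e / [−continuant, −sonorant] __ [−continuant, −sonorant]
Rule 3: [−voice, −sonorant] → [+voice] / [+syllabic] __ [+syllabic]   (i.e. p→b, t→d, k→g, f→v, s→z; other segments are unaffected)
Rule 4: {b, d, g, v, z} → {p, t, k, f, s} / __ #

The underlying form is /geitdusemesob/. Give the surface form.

Rule 1 (degemination): no segment meets the environment; /geitdusemesob/ is unchanged.
Rule 2 (stop-cluster e-epenthesis): /t/ and /d/ form a stop–stop cluster, so [e] is inserted between them. /geitdusemesob/ → geitedusemesob.
Rule 3 (intervocalic voicing): /t/ is a voiceless obstruent between vowels /i/ and /e/, so it voices to [d]. /s/ is a voiceless obstruent between vowels /u/ and /e/, so it voices to [z]. /s/ is a voiceless obstruent between vowels /e/ and /o/, so it voices to [z]. /geitedusemesob/ → geideduzemezob.
Rule 4 (final devoicing): /b/ is a voiced obstruent in word-final position, so it devoices to [p]. /geideduzemezob/ → geideduzemezop.

geideduzemezop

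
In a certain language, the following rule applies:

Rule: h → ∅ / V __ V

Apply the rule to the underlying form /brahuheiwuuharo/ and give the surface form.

braueiwuuaro

/h/ occurs between vowels /a/ and /u/, so it deletes.
/h/ occurs between vowels /u/ and /e/, so it deletes.
/h/ occurs between vowels /u/ and /a/, so it deletes.
Surface form: [braueiwuuaro].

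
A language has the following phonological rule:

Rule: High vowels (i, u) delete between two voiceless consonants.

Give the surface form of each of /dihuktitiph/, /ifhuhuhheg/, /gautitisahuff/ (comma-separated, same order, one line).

dihkttph, ifhhhheg, gauttsahff

/dihuktitiph/: /u/ is a high vowel flanked by voiceless consonants /h/ and /k/, so it deletes. /i/ is a high vowel flanked by voiceless consonants /t/ and /t/, so it deletes. /i/ is a high vowel flanked by voiceless consonants /t/ and /p/, so it deletes. → [dihkttph].
/ifhuhuhheg/: /u/ is a high vowel flanked by voiceless consonants /h/ and /h/, so it deletes. /u/ is a high vowel flanked by voiceless consonants /h/ and /h/, so it deletes. → [ifhhhheg].
/gautitisahuff/: /i/ is a high vowel flanked by voiceless consonants /t/ and /t/, so it deletes. /i/ is a high vowel flanked by voiceless consonants /t/ and /s/, so it deletes. /u/ is a high vowel flanked by voiceless consonants /h/ and /f/, so it deletes. → [gauttsahff].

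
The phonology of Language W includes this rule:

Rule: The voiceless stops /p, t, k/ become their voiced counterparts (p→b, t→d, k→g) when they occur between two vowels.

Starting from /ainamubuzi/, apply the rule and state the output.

No segment of /ainamubuzi/ meets the structural description of the rule, so the form surfaces unchanged.

ainamubuzi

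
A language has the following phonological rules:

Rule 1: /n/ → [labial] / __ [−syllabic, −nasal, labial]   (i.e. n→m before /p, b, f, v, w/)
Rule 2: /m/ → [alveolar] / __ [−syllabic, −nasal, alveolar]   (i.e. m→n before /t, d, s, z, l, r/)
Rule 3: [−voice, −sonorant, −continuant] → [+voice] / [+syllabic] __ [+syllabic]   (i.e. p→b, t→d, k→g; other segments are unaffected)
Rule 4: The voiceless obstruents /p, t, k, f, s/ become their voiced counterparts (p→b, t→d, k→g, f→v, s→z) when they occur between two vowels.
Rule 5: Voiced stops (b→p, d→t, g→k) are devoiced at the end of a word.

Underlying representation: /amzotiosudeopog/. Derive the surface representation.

anzodiozudeobok

Rule 1 (nasal place assimilation): no segment meets the environment; /amzotiosudeopog/ is unchanged.
Rule 2 (nasal place assimilation): /m/ precedes the alveolar consonant /z/, so it assimilates in place to [n]. /amzotiosudeopog/ → anzotiosudeopog.
Rule 3 (intervocalic voicing): /t/ is a voiceless stop between vowels /o/ and /i/, so it voices to [d]. /p/ is a voiceless stop between vowels /o/ and /o/, so it voices to [b]. /anzotiosudeopog/ → anzodiosudeobog.
Rule 4 (intervocalic voicing): /s/ is a voiceless obstruent between vowels /o/ and /u/, so it voices to [z]. /anzodiosudeobog/ → anzodiozudeobog.
Rule 5 (final devoicing): /g/ is a voiced stop in word-final position, so it devoices to [k]. /anzodiozudeobog/ → anzodiozudeobok.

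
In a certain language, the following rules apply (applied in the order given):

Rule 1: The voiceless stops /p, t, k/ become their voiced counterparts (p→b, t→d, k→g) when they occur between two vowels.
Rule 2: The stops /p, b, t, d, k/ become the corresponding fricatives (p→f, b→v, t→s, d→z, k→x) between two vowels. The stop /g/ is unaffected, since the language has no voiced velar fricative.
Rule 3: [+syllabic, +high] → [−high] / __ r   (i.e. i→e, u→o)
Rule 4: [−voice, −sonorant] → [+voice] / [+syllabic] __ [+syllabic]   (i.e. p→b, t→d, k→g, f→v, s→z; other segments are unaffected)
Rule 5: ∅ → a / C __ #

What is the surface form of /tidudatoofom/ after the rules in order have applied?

Rule 1 (intervocalic voicing): /t/ is a voiceless stop between vowels /a/ and /o/, so it voices to [d]. /tidudatoofom/ → tidudadoofom.
Rule 2 (intervocalic spirantization): /d/ is a stop between vowels /i/ and /u/, so it spirantizes to the fricative [z]. /d/ is a stop between vowels /u/ and /a/, so it spirantizes to the fricative [z]. /d/ is a stop between vowels /a/ and /o/, so it spirantizes to the fricative [z]. /tidudadoofom/ → tizuzazoofom.
Rule 3 (pre-rhotic lowering): no segment meets the environment; /tizuzazoofom/ is unchanged.
Rule 4 (intervocalic voicing): /f/ is a voiceless obstruent between vowels /o/ and /o/, so it voices to [v]. /tizuzazoofom/ → tizuzazoovom.
Rule 5 (final a-epenthesis): the form ends in the consonant /m/, so [a] is inserted word-finally. /tizuzazoovom/ → tizuzazoovoma.

tizuzazoovoma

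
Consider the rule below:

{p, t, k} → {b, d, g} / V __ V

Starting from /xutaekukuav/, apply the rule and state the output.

xudaeguguav

/t/ is a voiceless stop between vowels /u/ and /a/, so it voices to [d].
/k/ is a voiceless stop between vowels /e/ and /u/, so it voices to [g].
/k/ is a voiceless stop between vowels /u/ and /u/, so it voices to [g].
Surface form: [xudaeguguav].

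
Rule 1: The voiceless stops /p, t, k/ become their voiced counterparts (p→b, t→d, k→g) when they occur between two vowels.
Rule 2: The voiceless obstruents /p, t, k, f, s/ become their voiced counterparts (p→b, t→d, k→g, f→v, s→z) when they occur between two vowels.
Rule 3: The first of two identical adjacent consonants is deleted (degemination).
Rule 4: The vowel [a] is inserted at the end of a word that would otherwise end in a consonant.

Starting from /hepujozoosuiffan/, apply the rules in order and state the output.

hebujozoozuifana

Rule 1 (intervocalic voicing): /p/ is a voiceless stop between vowels /e/ and /u/, so it voices to [b]. /hepujozoosuiffan/ → hebujozoosuiffan.
Rule 2 (intervocalic voicing): /s/ is a voiceless obstruent between vowels /o/ and /u/, so it voices to [z]. /hebujozoosuiffan/ → hebujozoozuiffan.
Rule 3 (degemination): /ff/ is a geminate; the first /f/ deletes. /hebujozoozuiffan/ → hebujozoozuifan.
Rule 4 (final a-epenthesis): the form ends in the consonant /n/, so [a] is inserted word-finally. /hebujozoozuifan/ → hebujozoozuifana.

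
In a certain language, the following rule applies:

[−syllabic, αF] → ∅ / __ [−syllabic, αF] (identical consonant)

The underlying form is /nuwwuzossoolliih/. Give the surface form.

/ww/ is a geminate; the first /w/ deletes.
/ss/ is a geminate; the first /s/ deletes.
/ll/ is a geminate; the first /l/ deletes.
The other instances of /n/, /w/, /z/, /s/, /l/, /h/ do not occur in the required environment and remain unchanged.
Surface form: [nuwuzosooliih].

nuwuzosooliih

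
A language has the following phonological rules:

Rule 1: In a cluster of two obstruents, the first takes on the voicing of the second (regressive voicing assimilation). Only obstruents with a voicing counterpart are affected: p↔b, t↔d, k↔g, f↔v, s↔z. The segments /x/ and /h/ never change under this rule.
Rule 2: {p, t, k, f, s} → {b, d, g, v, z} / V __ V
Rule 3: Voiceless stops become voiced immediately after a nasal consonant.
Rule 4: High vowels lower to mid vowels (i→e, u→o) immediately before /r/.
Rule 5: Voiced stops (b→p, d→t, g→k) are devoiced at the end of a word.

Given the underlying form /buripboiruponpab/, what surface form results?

boribboerubonbap

Rule 1 (regressive voicing assimilation): /p/ precedes the voiced obstruent /b/, so it voices to [b] by assimilation. /buripboiruponpab/ → buribboiruponpab.
Rule 2 (intervocalic voicing): /p/ is a voiceless obstruent between vowels /u/ and /o/, so it voices to [b]. /buribboiruponpab/ → buribboirubonpab.
Rule 3 (post-nasal voicing): /p/ is a voiceless stop immediately after the nasal /n/, so it voices to [b]. /buribboirubonpab/ → buribboirubonbab.
Rule 4 (pre-rhotic lowering): /u/ is a high vowel immediately before /r/, so it lowers to [o]. /i/ is a high vowel immediately before /r/, so it lowers to [e]. /buribboirubonbab/ → boribboerubonbab.
Rule 5 (final devoicing): /b/ is a voiced stop in word-final position, so it devoices to [p]. /boribboerubonbab/ → boribboerubonbap.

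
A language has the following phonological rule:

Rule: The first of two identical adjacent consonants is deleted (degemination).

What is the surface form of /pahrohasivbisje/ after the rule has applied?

No segment of /pahrohasivbisje/ meets the structural description of the rule, so the form surfaces unchanged.

pahrohasivbisje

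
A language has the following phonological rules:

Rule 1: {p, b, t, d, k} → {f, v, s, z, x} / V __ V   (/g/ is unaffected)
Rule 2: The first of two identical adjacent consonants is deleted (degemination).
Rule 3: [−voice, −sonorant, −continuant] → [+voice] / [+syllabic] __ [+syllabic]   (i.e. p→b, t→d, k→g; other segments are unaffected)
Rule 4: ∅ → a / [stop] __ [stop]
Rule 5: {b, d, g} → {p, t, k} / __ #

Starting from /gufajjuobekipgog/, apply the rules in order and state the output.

Rule 1 (intervocalic spirantization): /b/ is a stop between vowels /o/ and /e/, so it spirantizes to the fricative [v]. /k/ is a stop between vowels /e/ and /i/, so it spirantizes to the fricative [x]. /gufajjuobekipgog/ → gufajjuovexipgog.
Rule 2 (degemination): /jj/ is a geminate; the first /j/ deletes. /gufajjuovexipgog/ → gufajuovexipgog.
Rule 3 (intervocalic voicing): no segment meets the environment; /gufajuovexipgog/ is unchanged.
Rule 4 (stop-cluster a-epenthesis): /p/ and /g/ form a stop–stop cluster, so [a] is inserted between them. /gufajuovexipgog/ → gufajuovexipagog.
Rule 5 (final devoicing): /g/ is a voiced stop in word-final position, so it devoices to [k]. /gufajuovexipagog/ → gufajuovexipagok.

gufajuovexipagok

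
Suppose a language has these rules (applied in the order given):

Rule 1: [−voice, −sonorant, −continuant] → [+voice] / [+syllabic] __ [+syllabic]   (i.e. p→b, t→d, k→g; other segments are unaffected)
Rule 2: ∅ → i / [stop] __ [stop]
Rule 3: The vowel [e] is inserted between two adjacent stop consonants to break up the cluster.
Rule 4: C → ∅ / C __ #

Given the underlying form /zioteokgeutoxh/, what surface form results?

Rule 1 (intervocalic voicing): /t/ is a voiceless stop between vowels /o/ and /e/, so it voices to [d]. /t/ is a voiceless stop between vowels /u/ and /o/, so it voices to [d]. /zioteokgeutoxh/ → ziodeokgeudoxh.
Rule 2 (stop-cluster i-epenthesis): /k/ and /g/ form a stop–stop cluster, so [i] is inserted between them. /ziodeokgeudoxh/ → ziodeokigeudoxh.
Rule 3 (stop-cluster e-epenthesis): no segment meets the environment; /ziodeokigeudoxh/ is unchanged.
Rule 4 (final cluster simplification): /h/ is the second consonant of a word-final cluster /xh/, so it deletes. /ziodeokigeudoxh/ → ziodeokigeudox.

ziodeokigeudox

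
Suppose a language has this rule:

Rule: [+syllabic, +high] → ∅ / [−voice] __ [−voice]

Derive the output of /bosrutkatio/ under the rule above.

No segment of /bosrutkatio/ meets the structural description of the rule, so the form surfaces unchanged.

bosrutkatio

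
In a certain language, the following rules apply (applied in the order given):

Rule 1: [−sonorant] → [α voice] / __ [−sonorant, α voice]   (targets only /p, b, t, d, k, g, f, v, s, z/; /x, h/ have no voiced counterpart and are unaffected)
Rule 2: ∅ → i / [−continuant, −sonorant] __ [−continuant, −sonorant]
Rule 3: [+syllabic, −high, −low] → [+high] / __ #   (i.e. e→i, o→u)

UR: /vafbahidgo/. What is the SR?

Rule 1 (regressive voicing assimilation): /f/ precedes the voiced obstruent /b/, so it voices to [v] by assimilation. /vafbahidgo/ → vavbahidgo.
Rule 2 (stop-cluster i-epenthesis): /d/ and /g/ form a stop–stop cluster, so [i] is inserted between them. /vavbahidgo/ → vavbahidigo.
Rule 3 (final vowel raising): /o/ is a mid vowel in word-final position, so it raises to [u]. /vavbahidigo/ → vavbahidigu.

vavbahidigu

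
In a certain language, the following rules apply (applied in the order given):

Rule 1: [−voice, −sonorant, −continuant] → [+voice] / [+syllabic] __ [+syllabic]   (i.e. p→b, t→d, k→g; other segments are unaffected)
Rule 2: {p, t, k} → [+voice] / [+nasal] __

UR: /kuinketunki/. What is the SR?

Rule 1 (intervocalic voicing): /t/ is a voiceless stop between vowels /e/ and /u/, so it voices to [d]. /kuinketunki/ → kuinkedunki.
Rule 2 (post-nasal voicing): /k/ is a voiceless stop immediately after the nasal /n/, so it voices to [g]. /k/ is a voiceless stop immediately after the nasal /n/, so it voices to [g]. /kuinkedunki/ → kuingedungi.

kuingedungi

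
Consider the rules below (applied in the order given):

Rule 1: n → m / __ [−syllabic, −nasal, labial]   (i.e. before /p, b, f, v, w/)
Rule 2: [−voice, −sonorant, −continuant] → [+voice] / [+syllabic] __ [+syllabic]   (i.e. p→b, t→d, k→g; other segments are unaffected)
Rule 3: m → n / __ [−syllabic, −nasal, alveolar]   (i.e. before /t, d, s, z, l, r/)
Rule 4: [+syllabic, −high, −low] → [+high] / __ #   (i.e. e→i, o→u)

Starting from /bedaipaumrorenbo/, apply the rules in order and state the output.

bedaibaunrorembu

Rule 1 (nasal place assimilation): /n/ precedes the labial consonant /b/, so it assimilates in place to [m]. /bedaipaumrorenbo/ → bedaipaumrorembo.
Rule 2 (intervocalic voicing): /p/ is a voiceless stop between vowels /i/ and /a/, so it voices to [b]. /bedaipaumrorembo/ → bedaibaumrorembo.
Rule 3 (nasal place assimilation): /m/ precedes the alveolar consonant /r/, so it assimilates in place to [n]. /bedaibaumrorembo/ → bedaibaunrorembo.
Rule 4 (final vowel raising): /o/ is a mid vowel in word-final position, so it raises to [u]. /bedaibaunrorembo/ → bedaibaunrorembu.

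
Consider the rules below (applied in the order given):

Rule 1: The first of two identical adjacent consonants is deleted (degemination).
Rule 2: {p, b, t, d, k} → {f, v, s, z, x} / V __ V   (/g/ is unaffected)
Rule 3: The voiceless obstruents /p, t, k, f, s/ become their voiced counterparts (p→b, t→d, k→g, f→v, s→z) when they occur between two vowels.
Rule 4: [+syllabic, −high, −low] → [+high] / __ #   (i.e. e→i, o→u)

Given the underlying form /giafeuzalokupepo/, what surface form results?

giaveuzaloxuvevu

Rule 1 (degemination): no segment meets the environment; /giafeuzalokupepo/ is unchanged.
Rule 2 (intervocalic spirantization): /k/ is a stop between vowels /o/ and /u/, so it spirantizes to the fricative [x]. /p/ is a stop between vowels /u/ and /e/, so it spirantizes to the fricative [f]. /p/ is a stop between vowels /e/ and /o/, so it spirantizes to the fricative [f]. /giafeuzalokupepo/ → giafeuzaloxufefo.
Rule 3 (intervocalic voicing): /f/ is a voiceless obstruent between vowels /a/ and /e/, so it voices to [v]. /f/ is a voiceless obstruent between vowels /u/ and /e/, so it voices to [v]. /f/ is a voiceless obstruent between vowels /e/ and /o/, so it voices to [v]. /giafeuzaloxufefo/ → giaveuzaloxuvevo.
Rule 4 (final vowel raising): /o/ is a mid vowel in word-final position, so it raises to [u]. /giaveuzaloxuvevo/ → giaveuzaloxuvevu.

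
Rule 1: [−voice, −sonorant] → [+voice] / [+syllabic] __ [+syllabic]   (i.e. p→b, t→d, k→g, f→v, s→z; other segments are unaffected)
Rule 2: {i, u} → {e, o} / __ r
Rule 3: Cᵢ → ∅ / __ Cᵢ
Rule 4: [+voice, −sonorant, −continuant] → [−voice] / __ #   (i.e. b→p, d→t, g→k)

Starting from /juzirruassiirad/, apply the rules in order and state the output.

juzeruasierat

Rule 1 (intervocalic voicing): no segment meets the environment; /juzirruassiirad/ is unchanged.
Rule 2 (pre-rhotic lowering): /i/ is a high vowel immediately before /r/, so it lowers to [e]. /i/ is a high vowel immediately before /r/, so it lowers to [e]. /juzirruassiirad/ → juzerruassierad.
Rule 3 (degemination): /rr/ is a geminate; the first /r/ deletes. /ss/ is a geminate; the first /s/ deletes. /juzerruassierad/ → juzeruasierad.
Rule 4 (final devoicing): /d/ is a voiced stop in word-final position, so it devoices to [t]. /juzeruasierad/ → juzeruasierat.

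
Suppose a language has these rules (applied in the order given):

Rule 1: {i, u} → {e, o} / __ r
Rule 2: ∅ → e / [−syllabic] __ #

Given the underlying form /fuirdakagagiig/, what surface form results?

Rule 1 (pre-rhotic lowering): /i/ is a high vowel immediately before /r/, so it lowers to [e]. /fuirdakagagiig/ → fuerdakagagiig.
Rule 2 (final e-epenthesis): the form ends in the consonant /g/, so [e] is inserted word-finally. /fuerdakagagiig/ → fuerdakagagiige.

fuerdakagagiige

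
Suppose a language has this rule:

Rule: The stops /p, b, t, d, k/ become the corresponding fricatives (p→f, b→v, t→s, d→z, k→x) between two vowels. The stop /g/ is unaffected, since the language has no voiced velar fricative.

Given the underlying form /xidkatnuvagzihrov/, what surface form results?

xidkatnuvagzihrov

No segment of /xidkatnuvagzihrov/ meets the structural description of the rule, so the form surfaces unchanged.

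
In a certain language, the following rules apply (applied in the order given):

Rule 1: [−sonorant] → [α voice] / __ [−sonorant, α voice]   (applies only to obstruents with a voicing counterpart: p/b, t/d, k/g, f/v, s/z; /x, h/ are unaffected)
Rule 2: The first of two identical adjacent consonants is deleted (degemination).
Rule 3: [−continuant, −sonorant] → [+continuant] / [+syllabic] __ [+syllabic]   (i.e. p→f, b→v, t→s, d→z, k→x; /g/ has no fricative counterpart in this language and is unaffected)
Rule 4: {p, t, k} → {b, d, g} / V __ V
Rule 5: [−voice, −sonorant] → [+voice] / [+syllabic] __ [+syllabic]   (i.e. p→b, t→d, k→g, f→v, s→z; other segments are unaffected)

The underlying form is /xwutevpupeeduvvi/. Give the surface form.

xwuzefpuveezuvi

Rule 1 (regressive voicing assimilation): /v/ precedes the voiceless obstruent /p/, so it devoices to [f] by assimilation. /xwutevpupeeduvvi/ → xwutefpupeeduvvi.
Rule 2 (degemination): /vv/ is a geminate; the first /v/ deletes. /xwutefpupeeduvvi/ → xwutefpupeeduvi.
Rule 3 (intervocalic spirantization): /t/ is a stop between vowels /u/ and /e/, so it spirantizes to the fricative [s]. /p/ is a stop between vowels /u/ and /e/, so it spirantizes to the fricative [f]. /d/ is a stop between vowels /e/ and /u/, so it spirantizes to the fricative [z]. /xwutefpupeeduvi/ → xwusefpufeezuvi.
Rule 4 (intervocalic voicing): no segment meets the environment; /xwusefpufeezuvi/ is unchanged.
Rule 5 (intervocalic voicing): /s/ is a voiceless obstruent between vowels /u/ and /e/, so it voices to [z]. /f/ is a voiceless obstruent between vowels /u/ and /e/, so it voices to [v]. /xwusefpufeezuvi/ → xwuzefpuveezuvi.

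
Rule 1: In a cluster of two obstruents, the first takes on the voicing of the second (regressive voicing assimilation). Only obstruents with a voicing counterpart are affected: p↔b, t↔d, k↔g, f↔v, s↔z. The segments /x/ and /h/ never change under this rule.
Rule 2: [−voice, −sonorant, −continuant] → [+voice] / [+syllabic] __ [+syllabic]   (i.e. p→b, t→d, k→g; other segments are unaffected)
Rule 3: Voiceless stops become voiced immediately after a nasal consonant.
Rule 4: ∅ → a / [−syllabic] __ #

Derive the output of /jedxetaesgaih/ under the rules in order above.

jetxedaezgaiha

Rule 1 (regressive voicing assimilation): /d/ precedes the voiceless obstruent /x/, so it devoices to [t] by assimilation. /s/ precedes the voiced obstruent /g/, so it voices to [z] by assimilation. /jedxetaesgaih/ → jetxetaezgaih.
Rule 2 (intervocalic voicing): /t/ is a voiceless stop between vowels /e/ and /a/, so it voices to [d]. /jetxetaezgaih/ → jetxedaezgaih.
Rule 3 (post-nasal voicing): no segment meets the environment; /jetxedaezgaih/ is unchanged.
Rule 4 (final a-epenthesis): the form ends in the consonant /h/, so [a] is inserted word-finally. /jetxedaezgaih/ → jetxedaezgaiha.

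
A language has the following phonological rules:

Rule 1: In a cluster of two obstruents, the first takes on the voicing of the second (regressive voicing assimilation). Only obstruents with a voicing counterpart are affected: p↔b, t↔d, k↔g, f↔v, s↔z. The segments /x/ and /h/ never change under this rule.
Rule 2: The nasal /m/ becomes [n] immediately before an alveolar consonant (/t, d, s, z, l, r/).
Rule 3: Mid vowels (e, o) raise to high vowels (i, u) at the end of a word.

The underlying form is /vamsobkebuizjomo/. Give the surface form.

vansopkebuizjomu

Rule 1 (regressive voicing assimilation): /b/ precedes the voiceless obstruent /k/, so it devoices to [p] by assimilation. /vamsobkebuizjomo/ → vamsopkebuizjomo.
Rule 2 (nasal place assimilation): /m/ precedes the alveolar consonant /s/, so it assimilates in place to [n]. /vamsopkebuizjomo/ → vansopkebuizjomo.
Rule 3 (final vowel raising): /o/ is a mid vowel in word-final position, so it raises to [u]. /vansopkebuizjomo/ → vansopkebuizjomu.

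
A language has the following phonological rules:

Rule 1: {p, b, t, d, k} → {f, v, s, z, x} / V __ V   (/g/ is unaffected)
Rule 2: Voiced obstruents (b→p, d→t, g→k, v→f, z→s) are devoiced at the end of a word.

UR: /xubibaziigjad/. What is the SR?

Rule 1 (intervocalic spirantization): /b/ is a stop between vowels /u/ and /i/, so it spirantizes to the fricative [v]. /b/ is a stop between vowels /i/ and /a/, so it spirantizes to the fricative [v]. /xubibaziigjad/ → xuvivaziigjad.
Rule 2 (final devoicing): /d/ is a voiced obstruent in word-final position, so it devoices to [t]. /xuvivaziigjad/ → xuvivaziigjat.

xuvivaziigjat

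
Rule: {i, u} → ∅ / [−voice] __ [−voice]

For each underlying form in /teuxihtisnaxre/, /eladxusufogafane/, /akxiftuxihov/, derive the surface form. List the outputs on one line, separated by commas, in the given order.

teuxhtsnaxre, eladxsfogafane, akxftxhov

/teuxihtisnaxre/: /i/ is a high vowel flanked by voiceless consonants /x/ and /h/, so it deletes. /i/ is a high vowel flanked by voiceless consonants /t/ and /s/, so it deletes. → [teuxhtsnaxre].
/eladxusufogafane/: /u/ is a high vowel flanked by voiceless consonants /x/ and /s/, so it deletes. /u/ is a high vowel flanked by voiceless consonants /s/ and /f/, so it deletes. → [eladxsfogafane].
/akxiftuxihov/: /i/ is a high vowel flanked by voiceless consonants /x/ and /f/, so it deletes. /u/ is a high vowel flanked by voiceless consonants /t/ and /x/, so it deletes. /i/ is a high vowel flanked by voiceless consonants /x/ and /h/, so it deletes. → [akxftxhov].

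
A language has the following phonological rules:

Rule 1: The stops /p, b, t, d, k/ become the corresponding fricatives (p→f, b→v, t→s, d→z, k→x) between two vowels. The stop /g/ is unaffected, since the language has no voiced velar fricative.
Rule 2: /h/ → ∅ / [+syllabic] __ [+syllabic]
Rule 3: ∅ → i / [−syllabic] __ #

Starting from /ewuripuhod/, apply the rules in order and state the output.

ewurifuodi

Rule 1 (intervocalic spirantization): /p/ is a stop between vowels /i/ and /u/, so it spirantizes to the fricative [f]. /ewuripuhod/ → ewurifuhod.
Rule 2 (intervocalic h-deletion): /h/ occurs between vowels /u/ and /o/, so it deletes. /ewurifuhod/ → ewurifuod.
Rule 3 (final i-epenthesis): the form ends in the consonant /d/, so [i] is inserted word-finally. /ewurifuod/ → ewurifuodi.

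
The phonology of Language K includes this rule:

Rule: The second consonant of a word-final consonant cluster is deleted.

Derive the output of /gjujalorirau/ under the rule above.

gjujalorirau

No segment of /gjujalorirau/ meets the structural description of the rule, so the form surfaces unchanged.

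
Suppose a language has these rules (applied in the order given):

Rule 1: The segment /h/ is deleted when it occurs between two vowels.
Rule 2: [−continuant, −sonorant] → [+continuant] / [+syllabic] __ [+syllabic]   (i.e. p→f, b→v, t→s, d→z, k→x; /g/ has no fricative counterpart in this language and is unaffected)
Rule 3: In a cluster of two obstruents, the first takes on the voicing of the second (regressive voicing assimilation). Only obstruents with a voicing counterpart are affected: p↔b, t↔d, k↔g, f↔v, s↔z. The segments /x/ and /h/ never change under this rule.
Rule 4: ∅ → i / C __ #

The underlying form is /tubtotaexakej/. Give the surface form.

Rule 1 (intervocalic h-deletion): no segment meets the environment; /tubtotaexakej/ is unchanged.
Rule 2 (intervocalic spirantization): /t/ is a stop between vowels /o/ and /a/, so it spirantizes to the fricative [s]. /k/ is a stop between vowels /a/ and /e/, so it spirantizes to the fricative [x]. /tubtotaexakej/ → tubtosaexaxej.
Rule 3 (regressive voicing assimilation): /b/ precedes the voiceless obstruent /t/, so it devoices to [p] by assimilation. /tubtosaexaxej/ → tuptosaexaxej.
Rule 4 (final i-epenthesis): the form ends in the consonant /j/, so [i] is inserted word-finally. /tuptosaexaxej/ → tuptosaexaxeji.

tuptosaexaxeji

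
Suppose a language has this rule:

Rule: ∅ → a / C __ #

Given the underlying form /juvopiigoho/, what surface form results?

juvopiigoho

No segment of /juvopiigoho/ meets the structural description of the rule, so the form surfaces unchanged.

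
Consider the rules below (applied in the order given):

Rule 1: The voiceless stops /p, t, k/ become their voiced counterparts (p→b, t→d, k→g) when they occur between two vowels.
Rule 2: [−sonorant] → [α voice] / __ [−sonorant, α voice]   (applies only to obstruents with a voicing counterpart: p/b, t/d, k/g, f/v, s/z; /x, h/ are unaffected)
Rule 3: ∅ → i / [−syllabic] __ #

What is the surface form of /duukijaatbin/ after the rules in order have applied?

duugijaadbini

Rule 1 (intervocalic voicing): /k/ is a voiceless stop between vowels /u/ and /i/, so it voices to [g]. /duukijaatbin/ → duugijaatbin.
Rule 2 (regressive voicing assimilation): /t/ precedes the voiced obstruent /b/, so it voices to [d] by assimilation. /duugijaatbin/ → duugijaadbin.
Rule 3 (final i-epenthesis): the form ends in the consonant /n/, so [i] is inserted word-finally. /duugijaadbin/ → duugijaadbini.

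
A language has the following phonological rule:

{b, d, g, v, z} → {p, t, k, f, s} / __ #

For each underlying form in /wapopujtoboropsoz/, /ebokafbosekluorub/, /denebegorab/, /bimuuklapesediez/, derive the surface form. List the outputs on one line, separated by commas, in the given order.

wapopujtoboropsos, ebokafbosekluorup, denebegorap, bimuuklapesedies

/wapopujtoboropsoz/: /z/ is a voiced obstruent in word-final position, so it devoices to [s]. → [wapopujtoboropsos].
/ebokafbosekluorub/: /b/ is a voiced obstruent in word-final position, so it devoices to [p]. → [ebokafbosekluorup].
/denebegorab/: /b/ is a voiced obstruent in word-final position, so it devoices to [p]. → [denebegorap].
/bimuuklapesediez/: /z/ is a voiced obstruent in word-final position, so it devoices to [s]. → [bimuuklapesedies].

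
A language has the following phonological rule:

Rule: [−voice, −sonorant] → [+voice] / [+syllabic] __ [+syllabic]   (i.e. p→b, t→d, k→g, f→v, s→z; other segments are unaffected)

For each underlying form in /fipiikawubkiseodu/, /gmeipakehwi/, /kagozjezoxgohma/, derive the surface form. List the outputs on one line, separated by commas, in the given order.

/fipiikawubkiseodu/: /p/ is a voiceless obstruent between vowels /i/ and /i/, so it voices to [b]. /k/ is a voiceless obstruent between vowels /i/ and /a/, so it voices to [g]. /s/ is a voiceless obstruent between vowels /i/ and /e/, so it voices to [z]. → [fibiigawubkizeodu].
/gmeipakehwi/: /p/ is a voiceless obstruent between vowels /i/ and /a/, so it voices to [b]. /k/ is a voiceless obstruent between vowels /a/ and /e/, so it voices to [g]. → [gmeibagehwi].
/kagozjezoxgohma/: the rule's environment is not met; surfaces unchanged as [kagozjezoxgohma].

fibiigawubkizeodu, gmeibagehwi, kagozjezoxgohma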